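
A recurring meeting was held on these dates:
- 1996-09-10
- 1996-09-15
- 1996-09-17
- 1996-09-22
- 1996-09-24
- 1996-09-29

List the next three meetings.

1996-10-01, 1996-10-06, 1996-10-08

The gap pattern 5, 2, 5, 2, 5 repeats every 2 events.
These are the Tuesdays and Sundays of each week.
The following Tuesday is 1996-10-01.
The following Sunday is 1996-10-06.
The following Tuesday is 1996-10-08.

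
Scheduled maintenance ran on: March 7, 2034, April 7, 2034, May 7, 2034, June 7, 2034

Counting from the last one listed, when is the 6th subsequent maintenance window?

Each date is the 7th; the gaps (31, 30, 31) track the month lengths.
The rule is the 7th of each month.
July 2034: July 7, 2034.
August 2034: August 7, 2034.
Next: September 2034 → September 7, 2034.
October 2034: October 7, 2034.
Next: November 2034 → November 7, 2034.
December 2034: December 7, 2034.

December 7, 2034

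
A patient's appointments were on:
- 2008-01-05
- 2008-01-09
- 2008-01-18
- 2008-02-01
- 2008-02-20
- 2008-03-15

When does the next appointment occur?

2008-04-13

The spacing grows by 5 each time: 4, 9, 14, 19, 24 days.
Next gap: 29 days. 2008-03-15 + 29 days = 2008-04-13.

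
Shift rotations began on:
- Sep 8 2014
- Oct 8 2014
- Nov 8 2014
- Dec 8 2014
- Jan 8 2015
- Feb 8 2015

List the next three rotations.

The day-of-month is always 8 (30, 31, 30, 31, 31 days between events).
So this recurs on the 8th of each month.
Next: March 2015 → Mar 8 2015.
Next: April 2015 → Apr 8 2015.
Next: May 2015 → May 8 2015.

Mar 8 2015, Apr 8 2015, May 8 2015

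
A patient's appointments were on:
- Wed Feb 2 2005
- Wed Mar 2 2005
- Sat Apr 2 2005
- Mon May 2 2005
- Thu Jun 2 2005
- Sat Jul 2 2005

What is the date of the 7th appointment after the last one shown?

Thu Feb 2 2006

Gaps: 28, 31, 30, 31, 30 days — not constant. Every event is on the 2nd of the month.
Pattern: the 2nd of each month.
August 2005: Tue Aug 2 2005.
September 2005: Fri Sep 2 2005.
Next: October 2005 → Sun Oct 2 2005.
November 2005: Wed Nov 2 2005.
December 2005: Fri Dec 2 2005.
January 2006: Mon Jan 2 2006.
Next: February 2006 → Thu Feb 2 2006.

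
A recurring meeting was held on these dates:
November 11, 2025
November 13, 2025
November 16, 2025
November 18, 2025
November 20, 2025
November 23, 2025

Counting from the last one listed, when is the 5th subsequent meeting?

The gap pattern 2, 3, 2, 2, 3 repeats every 3 events.
These are the Tuesdays, Thursdays and Sundays of each week.
Next Tuesday: November 25, 2025.
The following Thursday is November 27, 2025.
The following Sunday is November 30, 2025.
Next Tuesday: December 2, 2025.
The following Thursday is December 4, 2025.

December 4, 2025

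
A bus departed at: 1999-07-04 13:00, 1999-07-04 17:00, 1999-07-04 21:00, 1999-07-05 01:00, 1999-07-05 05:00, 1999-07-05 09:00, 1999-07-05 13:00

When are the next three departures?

1999-07-05 17:00, 1999-07-05 21:00, 1999-07-06 01:00

The interval is a steady 4 hours (4, 4, 4, 4, 4, 4).
1999-07-05 13:00 + 4 h = 1999-07-05 17:00.
1999-07-05 17:00 + 4 h = 1999-07-05 21:00.
1999-07-05 21:00 + 4 h = 1999-07-06 01:00.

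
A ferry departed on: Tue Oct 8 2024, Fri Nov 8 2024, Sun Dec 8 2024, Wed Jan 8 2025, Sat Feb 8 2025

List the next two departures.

Sat Mar 8 2025, Tue Apr 8 2025

Gaps: 31, 30, 31, 31 days — not constant. Every event is on the 8th of the month.
Pattern: the 8th of each month.
Next: March 2025 → Sat Mar 8 2025.
April 2025: Tue Apr 8 2025.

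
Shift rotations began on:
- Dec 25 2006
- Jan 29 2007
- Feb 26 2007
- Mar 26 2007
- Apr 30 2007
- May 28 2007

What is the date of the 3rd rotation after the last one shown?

Every date is a Monday; gaps 35, 28, 28, 35, 28 days.
Each is the last Monday of its month (at least one falls on the 29th or later, ruling out '4th Monday').
Last Monday of June 2007: Jun 25 2007.
Last Monday of July 2007: Jul 30 2007.
Last Monday of August 2007: Aug 27 2007.

Aug 27 2007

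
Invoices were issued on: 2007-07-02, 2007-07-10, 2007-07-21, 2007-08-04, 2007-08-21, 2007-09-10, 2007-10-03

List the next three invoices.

2007-10-29, 2007-11-27, 2007-12-29

Gaps: 8, 11, 14, 17, 20, 23 days — each gap is 3 larger than the previous one.
Next gap: 26 days. 2007-10-03 + 26 days = 2007-10-29.
Next gap: 29 days. 2007-10-29 + 29 days = 2007-11-27.
Next gap: 32 days. 2007-11-27 + 32 days = 2007-12-29.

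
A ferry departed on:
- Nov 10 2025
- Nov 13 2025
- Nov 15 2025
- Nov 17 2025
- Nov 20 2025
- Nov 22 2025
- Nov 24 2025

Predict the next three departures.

Gaps: 3, 2, 2, 3, 2, 2 days — not constant, but cyclic with period 3.
The events fall on every Monday, Thursday and Saturday.
Next Thursday: Nov 27 2025.
The following Saturday is Nov 29 2025.
The following Monday is Dec 1 2025.

Nov 27 2025, Nov 29 2025, Dec 1 2025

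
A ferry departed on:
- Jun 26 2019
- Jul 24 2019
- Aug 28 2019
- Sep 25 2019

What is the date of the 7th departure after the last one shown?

Gaps: 28, 35, 28 days — a mix of 28 and 35. Every date is a Wednesday.
Each is the 4th Wednesday of its month.
October 2019 — 4th Wednesday is Oct 23 2019.
4th Wednesday of November 2019: Nov 27 2019.
December 2019 — 4th Wednesday is Dec 25 2019.
January 2020 — 4th Wednesday is Jan 22 2020.
February 2020 — 4th Wednesday is Feb 26 2020.
4th Wednesday of March 2020: Mar 25 2020.
4th Wednesday of April 2020: Apr 22 2020.

Apr 22 2020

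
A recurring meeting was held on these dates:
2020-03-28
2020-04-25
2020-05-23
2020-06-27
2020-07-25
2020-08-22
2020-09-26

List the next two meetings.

Gaps: 28, 28, 35, 28, 28, 35 days — a mix of 28 and 35. Every date is a Saturday.
Each is the 4th Saturday of its month.
4th Saturday of October 2020: 2020-10-24.
November 2020 — 4th Saturday is 2020-11-28.

2020-10-24, 2020-11-28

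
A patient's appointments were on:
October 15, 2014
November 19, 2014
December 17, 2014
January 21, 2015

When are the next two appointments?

February 18, 2015; March 18, 2015

All dates are Wednesdays, 35, 28, 35 days apart.
Specifically, the 3rd Wednesday of each month.
3rd Wednesday of February 2015: February 18, 2015.
March 2015 — 3rd Wednesday is March 18, 2015.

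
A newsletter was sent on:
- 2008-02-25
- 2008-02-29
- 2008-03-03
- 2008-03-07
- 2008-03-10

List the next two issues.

2008-03-14, 2008-03-17

The gap pattern 4, 3, 4, 3 repeats every 2 events.
These are the Mondays and Fridays of each week.
Next Friday: 2008-03-14.
Next Monday: 2008-03-17.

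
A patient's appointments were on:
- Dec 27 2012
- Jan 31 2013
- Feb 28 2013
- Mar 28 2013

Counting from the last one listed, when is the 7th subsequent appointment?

These are Thursdays with 35, 28, 28-day gaps.
Each is the final Thursday of its month — Jan 31 2013 is past the 28th, so '4th Thursday' doesn't fit.
Last Thursday of April 2013: Apr 25 2013.
May 2013 ends with Thursday May 30 2013.
June 2013 ends with Thursday Jun 27 2013.
Last Thursday of July 2013: Jul 25 2013.
August 2013 ends with Thursday Aug 29 2013.
September 2013 ends with Thursday Sep 26 2013.
October 2013 ends with Thursday Oct 31 2013.

Oct 31 2013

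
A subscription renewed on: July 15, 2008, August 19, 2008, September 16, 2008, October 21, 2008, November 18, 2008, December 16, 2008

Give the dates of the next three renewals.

January 20, 2009; February 17, 2009; March 17, 2009

These are Tuesdays at 28- or 35-day spacing (35, 28, 35, 28, 28).
The pattern: 3rd Tuesday of the month.
3rd Tuesday of January 2009: January 20, 2009.
3rd Tuesday of February 2009: February 17, 2009.
March 2009 — 3rd Tuesday is March 17, 2009.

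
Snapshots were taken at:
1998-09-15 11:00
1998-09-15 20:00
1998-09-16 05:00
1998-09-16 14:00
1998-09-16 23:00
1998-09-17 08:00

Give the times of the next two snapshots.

The interval is a steady 9 hours (9, 9, 9, 9, 9).
1998-09-17 08:00 + 9 h = 1998-09-17 17:00.
1998-09-17 17:00 + 9 h = 1998-09-18 02:00.

1998-09-17 17:00, 1998-09-18 02:00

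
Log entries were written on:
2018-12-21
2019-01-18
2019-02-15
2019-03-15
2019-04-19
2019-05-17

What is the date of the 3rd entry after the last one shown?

2019-08-16

Gaps: 28, 28, 28, 35, 28 days — a mix of 28 and 35. Every date is a Friday.
Each is the 3rd Friday of its month.
June 2019 — 3rd Friday is 2019-06-21.
July 2019 — 3rd Friday is 2019-07-19.
3rd Friday of August 2019: 2019-08-16.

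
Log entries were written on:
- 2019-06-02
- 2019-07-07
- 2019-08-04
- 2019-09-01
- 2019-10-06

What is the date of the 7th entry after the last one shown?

These are Sundays at 28- or 35-day spacing (35, 28, 28, 35).
The pattern: 1st Sunday of the month.
November 2019 — 1st Sunday is 2019-11-03.
December 2019 — 1st Sunday is 2019-12-01.
January 2020 — 1st Sunday is 2020-01-05.
February 2020 — 1st Sunday is 2020-02-02.
1st Sunday of March 2020: 2020-03-01.
April 2020 — 1st Sunday is 2020-04-05.
1st Sunday of May 2020: 2020-05-03.

2020-05-03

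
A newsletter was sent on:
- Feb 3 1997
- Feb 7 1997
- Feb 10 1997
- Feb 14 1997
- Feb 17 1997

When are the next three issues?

Feb 21 1997, Feb 24 1997, Feb 28 1997

Gaps: 4, 3, 4, 3 days — not constant, but cyclic with period 2.
The events fall on every Monday and Friday.
The following Friday is Feb 21 1997.
The following Monday is Feb 24 1997.
The following Friday is Feb 28 1997.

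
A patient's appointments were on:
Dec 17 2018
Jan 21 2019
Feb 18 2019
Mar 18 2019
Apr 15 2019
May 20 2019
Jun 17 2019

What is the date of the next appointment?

Jul 15 2019

Gaps: 35, 28, 28, 28, 35, 28 days — a mix of 28 and 35. Every date is a Monday.
Each is the 3rd Monday of its month.
July 2019 — 3rd Monday is Jul 15 2019.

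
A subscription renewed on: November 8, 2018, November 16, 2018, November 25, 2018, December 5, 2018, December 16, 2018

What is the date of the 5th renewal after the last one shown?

February 24, 2019

Intervals are 8, 9, 10, 11 days — an arithmetic progression with common difference 1.
Next gap: 12 days. December 16, 2018 + 12 days = December 28, 2018.
Next gap: 13 days. December 28, 2018 + 13 days = January 10, 2019.
Next gap: 14 days. January 10, 2019 + 14 days = January 24, 2019.
Next gap: 15 days. January 24, 2019 + 15 days = February 8, 2019.
Next gap: 16 days. February 8, 2019 + 16 days = February 24, 2019.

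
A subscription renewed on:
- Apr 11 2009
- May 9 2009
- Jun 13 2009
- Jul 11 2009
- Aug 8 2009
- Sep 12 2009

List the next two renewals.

Oct 10 2009, Nov 14 2009

These are Saturdays at 28- or 35-day spacing (28, 35, 28, 28, 35).
The pattern: 2nd Saturday of the month.
October 2009 — 2nd Saturday is Oct 10 2009.
November 2009 — 2nd Saturday is Nov 14 2009.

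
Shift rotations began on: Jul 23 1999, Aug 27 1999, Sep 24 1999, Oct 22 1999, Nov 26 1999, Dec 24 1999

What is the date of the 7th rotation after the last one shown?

Jul 28 2000

These are Fridays at 28- or 35-day spacing (35, 28, 28, 35, 28).
The pattern: 4th Friday of the month.
January 2000 — 4th Friday is Jan 28 2000.
February 2000 — 4th Friday is Feb 25 2000.
March 2000 — 4th Friday is Mar 24 2000.
4th Friday of April 2000: Apr 28 2000.
May 2000 — 4th Friday is May 26 2000.
4th Friday of June 2000: Jun 23 2000.
July 2000 — 4th Friday is Jul 28 2000.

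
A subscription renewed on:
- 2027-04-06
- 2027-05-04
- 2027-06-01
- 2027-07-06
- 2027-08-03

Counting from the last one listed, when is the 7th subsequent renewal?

2028-03-07

All dates are Tuesdays, 28, 28, 35, 28 days apart.
Specifically, the 1st Tuesday of each month.
1st Tuesday of September 2027: 2027-09-07.
October 2027 — 1st Tuesday is 2027-10-05.
1st Tuesday of November 2027: 2027-11-02.
December 2027 — 1st Tuesday is 2027-12-07.
1st Tuesday of January 2028: 2028-01-04.
February 2028 — 1st Tuesday is 2028-02-01.
1st Tuesday of March 2028: 2028-03-07.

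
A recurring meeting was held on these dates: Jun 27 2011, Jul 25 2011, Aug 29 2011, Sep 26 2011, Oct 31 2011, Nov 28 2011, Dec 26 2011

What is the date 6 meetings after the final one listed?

These are Mondays with 28, 35, 28, 35, 28, 28-day gaps.
Each is the final Monday of its month — Aug 29 2011 is past the 28th, so '4th Monday' doesn't fit.
Last Monday of January 2012: Jan 30 2012.
Last Monday of February 2012: Feb 27 2012.
Last Monday of March 2012: Mar 26 2012.
Last Monday of April 2012: Apr 30 2012.
May 2012 ends with Monday May 28 2012.
June 2012 ends with Monday Jun 25 2012.

Jun 25 2012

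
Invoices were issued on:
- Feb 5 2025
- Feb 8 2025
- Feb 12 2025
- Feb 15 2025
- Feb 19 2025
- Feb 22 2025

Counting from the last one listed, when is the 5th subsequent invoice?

Mar 12 2025

Every event lands on a Wednesday or Saturday (gaps cycle 3, 4, 3, 4, 3).
So the schedule is: every Wednesday and Saturday.
Next Wednesday: Feb 26 2025.
Next Saturday: Mar 1 2025.
The following Wednesday is Mar 5 2025.
The following Saturday is Mar 8 2025.
The following Wednesday is Mar 12 2025.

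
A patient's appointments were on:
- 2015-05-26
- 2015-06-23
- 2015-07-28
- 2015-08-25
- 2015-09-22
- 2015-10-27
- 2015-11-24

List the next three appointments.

2015-12-22, 2016-01-26, 2016-02-23

All dates are Tuesdays, 28, 35, 28, 28, 35, 28 days apart.
Specifically, the 4th Tuesday of each month.
December 2015 — 4th Tuesday is 2015-12-22.
4th Tuesday of January 2016: 2016-01-26.
February 2016 — 4th Tuesday is 2016-02-23.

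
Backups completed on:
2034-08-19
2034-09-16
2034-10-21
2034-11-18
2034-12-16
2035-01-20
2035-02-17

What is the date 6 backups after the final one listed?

2035-08-18

Gaps: 28, 35, 28, 28, 35, 28 days — a mix of 28 and 35. Every date is a Saturday.
Each is the 3rd Saturday of its month.
3rd Saturday of March 2035: 2035-03-17.
3rd Saturday of April 2035: 2035-04-21.
May 2035 — 3rd Saturday is 2035-05-19.
June 2035 — 3rd Saturday is 2035-06-16.
3rd Saturday of July 2035: 2035-07-21.
3rd Saturday of August 2035: 2035-08-18.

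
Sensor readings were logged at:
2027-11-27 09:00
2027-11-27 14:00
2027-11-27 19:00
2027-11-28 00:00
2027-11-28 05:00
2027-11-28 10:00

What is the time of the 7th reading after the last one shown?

2027-11-29 21:00

Spacing: 5, 5, 5, 5, 5 h — constant 5 h.
2027-11-28 10:00 + 5 h = 2027-11-28 15:00.
2027-11-28 15:00 + 5 h = 2027-11-28 20:00.
2027-11-28 20:00 + 5 h = 2027-11-29 01:00.
2027-11-29 01:00 + 5 h = 2027-11-29 06:00.
2027-11-29 06:00 + 5 h = 2027-11-29 11:00.
2027-11-29 11:00 + 5 h = 2027-11-29 16:00.
2027-11-29 16:00 + 5 h = 2027-11-29 21:00.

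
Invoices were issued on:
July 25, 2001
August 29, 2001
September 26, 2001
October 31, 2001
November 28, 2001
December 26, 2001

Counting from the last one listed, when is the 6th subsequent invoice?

June 26, 2002

Every date is a Wednesday; gaps 35, 28, 35, 28, 28 days.
Each is the last Wednesday of its month (at least one falls on the 29th or later, ruling out '4th Wednesday').
Last Wednesday of January 2002: January 30, 2002.
Last Wednesday of February 2002: February 27, 2002.
Last Wednesday of March 2002: March 27, 2002.
Last Wednesday of April 2002: April 24, 2002.
Last Wednesday of May 2002: May 29, 2002.
Last Wednesday of June 2002: June 26, 2002.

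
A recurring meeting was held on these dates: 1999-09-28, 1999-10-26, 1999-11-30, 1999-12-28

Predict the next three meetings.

Every date is a Tuesday; gaps 28, 35, 28 days.
Each is the last Tuesday of its month (at least one falls on the 29th or later, ruling out '4th Tuesday').
Last Tuesday of January 2000: 2000-01-25.
Last Tuesday of February 2000: 2000-02-29.
Last Tuesday of March 2000: 2000-03-28.

2000-01-25, 2000-02-29, 2000-03-28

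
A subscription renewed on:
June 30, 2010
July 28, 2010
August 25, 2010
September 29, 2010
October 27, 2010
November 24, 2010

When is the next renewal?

December 29, 2010

All Wednesdays; the gaps (28, 28, 35, 28, 28) vary with month length.
This is the last Wednesday of each month.
Last Wednesday of December 2010: December 29, 2010.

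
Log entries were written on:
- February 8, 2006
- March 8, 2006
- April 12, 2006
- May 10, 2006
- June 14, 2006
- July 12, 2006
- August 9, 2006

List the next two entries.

These are Wednesdays at 28- or 35-day spacing (28, 35, 28, 35, 28, 28).
The pattern: 2nd Wednesday of the month.
September 2006 — 2nd Wednesday is September 13, 2006.
2nd Wednesday of October 2006: October 11, 2006.

September 13, 2006; October 11, 2006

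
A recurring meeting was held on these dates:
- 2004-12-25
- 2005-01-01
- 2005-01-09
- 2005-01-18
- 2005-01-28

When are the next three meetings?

2005-02-08, 2005-02-20, 2005-03-05

Intervals are 7, 8, 9, 10 days — an arithmetic progression with common difference 1.
Next gap: 11 days. 2005-01-28 + 11 days = 2005-02-08.
Next gap: 12 days. 2005-02-08 + 12 days = 2005-02-20.
Next gap: 13 days. 2005-02-20 + 13 days = 2005-03-05.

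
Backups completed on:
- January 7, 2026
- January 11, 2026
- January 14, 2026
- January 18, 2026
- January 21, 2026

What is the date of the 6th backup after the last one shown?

Every event lands on a Wednesday or Sunday (gaps cycle 4, 3, 4, 3).
So the schedule is: every Wednesday and Sunday.
Next Sunday: January 25, 2026.
Next Wednesday: January 28, 2026.
Next Sunday: February 1, 2026.
The following Wednesday is February 4, 2026.
Next Sunday: February 8, 2026.
Next Wednesday: February 11, 2026.

February 11, 2026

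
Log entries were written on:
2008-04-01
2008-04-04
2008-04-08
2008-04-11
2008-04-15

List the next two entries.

2008-04-18, 2008-04-22

The gap pattern 3, 4, 3, 4 repeats every 2 events.
These are the Tuesdays and Fridays of each week.
The following Friday is 2008-04-18.
The following Tuesday is 2008-04-22.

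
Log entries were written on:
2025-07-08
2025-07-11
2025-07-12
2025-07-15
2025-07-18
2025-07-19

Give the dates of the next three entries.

2025-07-22, 2025-07-25, 2025-07-26

Gaps: 3, 1, 3, 3, 1 days — not constant, but cyclic with period 3.
The events fall on every Tuesday, Friday and Saturday.
Next Tuesday: 2025-07-22.
The following Friday is 2025-07-25.
Next Saturday: 2025-07-26.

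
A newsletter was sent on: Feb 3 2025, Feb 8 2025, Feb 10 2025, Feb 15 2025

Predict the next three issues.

Feb 17 2025, Feb 22 2025, Feb 24 2025

The gap pattern 5, 2, 5 repeats every 2 events.
These are the Mondays and Saturdays of each week.
The following Monday is Feb 17 2025.
The following Saturday is Feb 22 2025.
The following Monday is Feb 24 2025.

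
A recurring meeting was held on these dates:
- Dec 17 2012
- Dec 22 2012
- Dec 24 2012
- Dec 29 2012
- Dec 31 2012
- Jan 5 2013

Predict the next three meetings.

Jan 7 2013, Jan 12 2013, Jan 14 2013

The gap pattern 5, 2, 5, 2, 5 repeats every 2 events.
These are the Mondays and Saturdays of each week.
Next Monday: Jan 7 2013.
Next Saturday: Jan 12 2013.
Next Monday: Jan 14 2013.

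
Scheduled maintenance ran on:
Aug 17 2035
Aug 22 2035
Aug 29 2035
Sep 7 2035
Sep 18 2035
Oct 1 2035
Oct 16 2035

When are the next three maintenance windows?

The spacing grows by 2 each time: 5, 7, 9, 11, 13, 15 days.
Next gap: 17 days. Oct 16 2035 + 17 days = Nov 2 2035.
Next gap: 19 days. Nov 2 2035 + 19 days = Nov 21 2035.
Next gap: 21 days. Nov 21 2035 + 21 days = Dec 12 2035.

Nov 2 2035, Nov 21 2035, Dec 12 2035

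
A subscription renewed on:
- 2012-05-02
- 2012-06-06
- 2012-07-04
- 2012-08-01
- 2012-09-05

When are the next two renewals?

2012-10-03, 2012-11-07

Gaps: 35, 28, 28, 35 days — a mix of 28 and 35. Every date is a Wednesday.
Each is the 1st Wednesday of its month.
1st Wednesday of October 2012: 2012-10-03.
1st Wednesday of November 2012: 2012-11-07.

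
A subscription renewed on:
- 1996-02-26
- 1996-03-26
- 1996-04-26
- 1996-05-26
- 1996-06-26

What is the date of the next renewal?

1996-07-26

The day-of-month is always 26 (29, 31, 30, 31 days between events).
So this recurs on the 26th of each month.
Next: July 1996 → 1996-07-26.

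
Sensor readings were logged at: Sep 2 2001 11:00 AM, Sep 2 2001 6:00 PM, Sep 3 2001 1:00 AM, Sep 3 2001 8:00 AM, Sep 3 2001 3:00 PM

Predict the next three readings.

Spacing: 7, 7, 7, 7 h — constant 7 h.
Sep 3 2001 3:00 PM + 7 h = Sep 3 2001 10:00 PM.
Sep 3 2001 10:00 PM + 7 h = Sep 4 2001 5:00 AM.
Sep 4 2001 5:00 AM + 7 h = Sep 4 2001 12:00 PM.

Sep 3 2001 10:00 PM, Sep 4 2001 5:00 AM, Sep 4 2001 12:00 PM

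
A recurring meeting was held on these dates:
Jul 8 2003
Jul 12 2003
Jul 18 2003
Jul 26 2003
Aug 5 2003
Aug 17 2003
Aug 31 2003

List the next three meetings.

Sep 16 2003, Oct 4 2003, Oct 24 2003

Gaps: 4, 6, 8, 10, 12, 14 days — each gap is 2 larger than the previous one.
Next gap: 16 days. Aug 31 2003 + 16 days = Sep 16 2003.
Next gap: 18 days. Sep 16 2003 + 18 days = Oct 4 2003.
Next gap: 20 days. Oct 4 2003 + 20 days = Oct 24 2003.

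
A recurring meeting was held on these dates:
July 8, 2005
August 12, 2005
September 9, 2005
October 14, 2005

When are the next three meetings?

Gaps: 35, 28, 35 days — a mix of 28 and 35. Every date is a Friday.
Each is the 2nd Friday of its month.
November 2005 — 2nd Friday is November 11, 2005.
2nd Friday of December 2005: December 9, 2005.
2nd Friday of January 2006: January 13, 2006.

November 11, 2005; December 9, 2005; January 13, 2006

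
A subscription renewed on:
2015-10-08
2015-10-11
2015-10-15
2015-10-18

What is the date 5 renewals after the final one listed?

Every event lands on a Thursday or Sunday (gaps cycle 3, 4, 3).
So the schedule is: every Thursday and Sunday.
Next Thursday: 2015-10-22.
Next Sunday: 2015-10-25.
The following Thursday is 2015-10-29.
Next Sunday: 2015-11-01.
The following Thursday is 2015-11-05.

2015-11-05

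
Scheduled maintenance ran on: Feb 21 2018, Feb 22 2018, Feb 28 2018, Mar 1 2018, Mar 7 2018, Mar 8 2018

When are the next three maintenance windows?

Mar 14 2018, Mar 15 2018, Mar 21 2018

Every event lands on a Wednesday or Thursday (gaps cycle 1, 6, 1, 6, 1).
So the schedule is: every Wednesday and Thursday.
Next Wednesday: Mar 14 2018.
The following Thursday is Mar 15 2018.
Next Wednesday: Mar 21 2018.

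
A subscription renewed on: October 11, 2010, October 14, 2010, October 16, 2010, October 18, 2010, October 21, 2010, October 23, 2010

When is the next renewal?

October 25, 2010

The gap pattern 3, 2, 2, 3, 2 repeats every 3 events.
These are the Mondays, Thursdays and Saturdays of each week.
The following Monday is October 25, 2010.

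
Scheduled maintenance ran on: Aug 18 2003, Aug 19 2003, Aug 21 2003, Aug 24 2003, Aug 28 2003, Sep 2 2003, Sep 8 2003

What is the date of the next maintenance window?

Sep 15 2003

The spacing grows by 1 each time: 1, 2, 3, 4, 5, 6 days.
Next gap: 7 days. Sep 8 2003 + 7 days = Sep 15 2003.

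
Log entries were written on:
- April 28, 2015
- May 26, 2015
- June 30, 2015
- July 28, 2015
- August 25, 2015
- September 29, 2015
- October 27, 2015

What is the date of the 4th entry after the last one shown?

All Tuesdays; the gaps (28, 35, 28, 28, 35, 28) vary with month length.
This is the last Tuesday of each month.
November 2015 ends with Tuesday November 24, 2015.
Last Tuesday of December 2015: December 29, 2015.
Last Tuesday of January 2016: January 26, 2016.
February 2016 ends with Tuesday February 23, 2016.

February 23, 2016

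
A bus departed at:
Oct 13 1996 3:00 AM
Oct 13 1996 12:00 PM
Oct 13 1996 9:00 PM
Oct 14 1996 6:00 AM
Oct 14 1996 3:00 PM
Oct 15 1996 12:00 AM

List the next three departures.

Gaps: 9, 9, 9, 9, 9 hours — each event is 9 hours after the previous one.
Oct 15 1996 12:00 AM + 9 h = Oct 15 1996 9:00 AM.
Oct 15 1996 9:00 AM + 9 h = Oct 15 1996 6:00 PM.
Oct 15 1996 6:00 PM + 9 h = Oct 16 1996 3:00 AM.

Oct 15 1996 9:00 AM, Oct 15 1996 6:00 PM, Oct 16 1996 3:00 AM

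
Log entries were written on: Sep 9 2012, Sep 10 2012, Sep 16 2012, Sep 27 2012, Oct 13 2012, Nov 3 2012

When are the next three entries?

Nov 29 2012, Dec 30 2012, Feb 4 2013

Intervals are 1, 6, 11, 16, 21 days — an arithmetic progression with common difference 5.
Next gap: 26 days. Nov 3 2012 + 26 days = Nov 29 2012.
Next gap: 31 days. Nov 29 2012 + 31 days = Dec 30 2012.
Next gap: 36 days. Dec 30 2012 + 36 days = Feb 4 2013.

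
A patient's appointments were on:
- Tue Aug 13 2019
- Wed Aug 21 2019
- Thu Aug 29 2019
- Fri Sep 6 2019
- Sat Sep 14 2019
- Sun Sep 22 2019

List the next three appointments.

Mon Sep 30 2019, Tue Oct 8 2019, Wed Oct 16 2019

The spacing is 8, 8, 8, 8, 8 days — always 8 days.
Sun Sep 22 2019 + 8 days = Mon Sep 30 2019.
Mon Sep 30 2019 + 8 days = Tue Oct 8 2019.
Tue Oct 8 2019 + 8 days = Wed Oct 16 2019.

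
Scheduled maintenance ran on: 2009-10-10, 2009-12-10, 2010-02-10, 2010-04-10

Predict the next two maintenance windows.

The day-of-month is always 10 (61, 62, 59 days between events).
So this recurs on the 10th of every 2 months.
June 2010: 2010-06-10.
Next: August 2010 → 2010-08-10.

2010-06-10, 2010-08-10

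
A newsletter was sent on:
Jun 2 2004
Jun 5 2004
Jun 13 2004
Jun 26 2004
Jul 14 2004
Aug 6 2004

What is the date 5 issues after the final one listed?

The spacing grows by 5 each time: 3, 8, 13, 18, 23 days.
Next gap: 28 days. Aug 6 2004 + 28 days = Sep 3 2004.
Next gap: 33 days. Sep 3 2004 + 33 days = Oct 6 2004.
Next gap: 38 days. Oct 6 2004 + 38 days = Nov 13 2004.
Next gap: 43 days. Nov 13 2004 + 43 days = Dec 26 2004.
Next gap: 48 days. Dec 26 2004 + 48 days = Feb 12 2005.

Feb 12 2005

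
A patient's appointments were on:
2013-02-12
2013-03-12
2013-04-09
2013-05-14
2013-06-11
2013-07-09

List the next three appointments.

2013-08-13, 2013-09-10, 2013-10-08

Gaps: 28, 28, 35, 28, 28 days — a mix of 28 and 35. Every date is a Tuesday.
Each is the 2nd Tuesday of its month.
August 2013 — 2nd Tuesday is 2013-08-13.
2nd Tuesday of September 2013: 2013-09-10.
October 2013 — 2nd Tuesday is 2013-10-08.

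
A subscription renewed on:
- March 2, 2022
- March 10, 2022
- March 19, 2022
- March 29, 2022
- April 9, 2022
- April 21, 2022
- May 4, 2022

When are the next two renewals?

The spacing grows by 1 each time: 8, 9, 10, 11, 12, 13 days.
Next gap: 14 days. May 4, 2022 + 14 days = May 18, 2022.
Next gap: 15 days. May 18, 2022 + 15 days = June 2, 2022.

May 18, 2022; June 2, 2022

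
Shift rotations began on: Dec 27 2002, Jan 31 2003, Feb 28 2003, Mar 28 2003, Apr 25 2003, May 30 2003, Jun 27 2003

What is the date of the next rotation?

All Fridays; the gaps (35, 28, 28, 28, 35, 28) vary with month length.
This is the last Friday of each month.
Last Friday of July 2003: Jul 25 2003.

Jul 25 2003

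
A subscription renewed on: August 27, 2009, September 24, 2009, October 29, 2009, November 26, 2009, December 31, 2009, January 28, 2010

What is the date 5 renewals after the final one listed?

All Thursdays; the gaps (28, 35, 28, 35, 28) vary with month length.
This is the last Thursday of each month.
February 2010 ends with Thursday February 25, 2010.
March 2010 ends with Thursday March 25, 2010.
April 2010 ends with Thursday April 29, 2010.
May 2010 ends with Thursday May 27, 2010.
June 2010 ends with Thursday June 24, 2010.

June 24, 2010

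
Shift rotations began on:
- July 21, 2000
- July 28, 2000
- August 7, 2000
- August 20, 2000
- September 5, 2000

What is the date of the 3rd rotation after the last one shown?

Gaps: 7, 10, 13, 16 days — each gap is 3 larger than the previous one.
Next gap: 19 days. September 5, 2000 + 19 days = September 24, 2000.
Next gap: 22 days. September 24, 2000 + 22 days = October 16, 2000.
Next gap: 25 days. October 16, 2000 + 25 days = November 10, 2000.

November 10, 2000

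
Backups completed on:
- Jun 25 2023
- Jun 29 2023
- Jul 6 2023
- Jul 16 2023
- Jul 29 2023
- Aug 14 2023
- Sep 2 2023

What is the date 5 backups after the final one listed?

Jan 20 2024

The spacing grows by 3 each time: 4, 7, 10, 13, 16, 19 days.
Next gap: 22 days. Sep 2 2023 + 22 days = Sep 24 2023.
Next gap: 25 days. Sep 24 2023 + 25 days = Oct 19 2023.
Next gap: 28 days. Oct 19 2023 + 28 days = Nov 16 2023.
Next gap: 31 days. Nov 16 2023 + 31 days = Dec 17 2023.
Next gap: 34 days. Dec 17 2023 + 34 days = Jan 20 2024.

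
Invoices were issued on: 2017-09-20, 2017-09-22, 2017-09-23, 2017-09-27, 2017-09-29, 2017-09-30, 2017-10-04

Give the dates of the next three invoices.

2017-10-06, 2017-10-07, 2017-10-11

Every event lands on a Wednesday or Friday or Saturday (gaps cycle 2, 1, 4, 2, 1, 4).
So the schedule is: every Wednesday, Friday and Saturday.
Next Friday: 2017-10-06.
Next Saturday: 2017-10-07.
The following Wednesday is 2017-10-11.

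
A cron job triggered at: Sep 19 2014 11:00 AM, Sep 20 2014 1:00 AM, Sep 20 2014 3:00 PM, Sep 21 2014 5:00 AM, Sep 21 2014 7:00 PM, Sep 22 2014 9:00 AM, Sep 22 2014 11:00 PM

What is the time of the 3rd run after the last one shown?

Sep 24 2014 5:00 PM

Gaps: 14, 14, 14, 14, 14, 14 hours — each event is 14 hours after the previous one.
Sep 22 2014 11:00 PM + 14 h = Sep 23 2014 1:00 PM.
Sep 23 2014 1:00 PM + 14 h = Sep 24 2014 3:00 AM.
Sep 24 2014 3:00 AM + 14 h = Sep 24 2014 5:00 PM.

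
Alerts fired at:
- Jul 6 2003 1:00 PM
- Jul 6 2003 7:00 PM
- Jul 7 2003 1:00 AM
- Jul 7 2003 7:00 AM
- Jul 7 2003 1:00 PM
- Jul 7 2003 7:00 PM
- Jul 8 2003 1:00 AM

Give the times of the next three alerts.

Jul 8 2003 7:00 AM, Jul 8 2003 1:00 PM, Jul 8 2003 7:00 PM

Gaps: 6, 6, 6, 6, 6, 6 hours — each event is 6 hours after the previous one.
Jul 8 2003 1:00 AM + 6 h = Jul 8 2003 7:00 AM.
Jul 8 2003 7:00 AM + 6 h = Jul 8 2003 1:00 PM.
Jul 8 2003 1:00 PM + 6 h = Jul 8 2003 7:00 PM.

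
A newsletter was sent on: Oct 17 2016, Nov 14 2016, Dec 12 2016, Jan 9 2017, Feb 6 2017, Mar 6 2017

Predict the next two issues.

Gaps between consecutive events: 28, 28, 28, 28, 28 days — a constant 28-day interval.
Mar 6 2017 + 28 days = Apr 3 2017.
Apr 3 2017 + 28 days = May 1 2017.

Apr 3 2017, May 1 2017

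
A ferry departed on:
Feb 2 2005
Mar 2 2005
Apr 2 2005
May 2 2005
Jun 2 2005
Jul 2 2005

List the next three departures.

Gaps: 28, 31, 30, 31, 30 days — not constant. Every event is on the 2nd of the month.
Pattern: the 2nd of each month.
August 2005: Aug 2 2005.
Next: September 2005 → Sep 2 2005.
Next: October 2005 → Oct 2 2005.

Aug 2 2005, Sep 2 2005, Oct 2 2005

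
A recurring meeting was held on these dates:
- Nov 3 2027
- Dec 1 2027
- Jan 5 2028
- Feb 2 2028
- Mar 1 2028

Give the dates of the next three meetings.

Apr 5 2028, May 3 2028, Jun 7 2028

All dates are Wednesdays, 28, 35, 28, 28 days apart.
Specifically, the 1st Wednesday of each month.
April 2028 — 1st Wednesday is Apr 5 2028.
May 2028 — 1st Wednesday is May 3 2028.
1st Wednesday of June 2028: Jun 7 2028.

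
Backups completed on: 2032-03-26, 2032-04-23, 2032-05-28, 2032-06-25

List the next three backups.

2032-07-23, 2032-08-27, 2032-09-24

These are Fridays at 28- or 35-day spacing (28, 35, 28).
The pattern: 4th Friday of the month.
July 2032 — 4th Friday is 2032-07-23.
August 2032 — 4th Friday is 2032-08-27.
September 2032 — 4th Friday is 2032-09-24.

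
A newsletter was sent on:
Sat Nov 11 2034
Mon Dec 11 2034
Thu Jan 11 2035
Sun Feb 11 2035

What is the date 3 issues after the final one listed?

The day-of-month is always 11 (30, 31, 31 days between events).
So this recurs on the 11th of each month.
Next: March 2035 → Sun Mar 11 2035.
April 2035: Wed Apr 11 2035.
May 2035: Fri May 11 2035.

Fri May 11 2035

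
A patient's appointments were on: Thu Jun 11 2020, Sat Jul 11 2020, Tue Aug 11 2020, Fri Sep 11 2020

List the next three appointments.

Sun Oct 11 2020, Wed Nov 11 2020, Fri Dec 11 2020

Each date is the 11th; the gaps (30, 31, 31) track the month lengths.
The rule is the 11th of each month.
October 2020: Sun Oct 11 2020.
November 2020: Wed Nov 11 2020.
December 2020: Fri Dec 11 2020.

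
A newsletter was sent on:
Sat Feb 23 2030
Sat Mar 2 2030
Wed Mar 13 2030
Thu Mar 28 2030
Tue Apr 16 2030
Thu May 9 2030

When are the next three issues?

Gaps: 7, 11, 15, 19, 23 days — each gap is 4 larger than the previous one.
Next gap: 27 days. Thu May 9 2030 + 27 days = Wed Jun 5 2030.
Next gap: 31 days. Wed Jun 5 2030 + 31 days = Sat Jul 6 2030.
Next gap: 35 days. Sat Jul 6 2030 + 35 days = Sat Aug 10 2030.

Wed Jun 5 2030, Sat Jul 6 2030, Sat Aug 10 2030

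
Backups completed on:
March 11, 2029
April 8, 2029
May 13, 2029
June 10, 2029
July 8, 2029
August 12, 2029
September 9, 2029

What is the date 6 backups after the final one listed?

March 10, 2030

These are Sundays at 28- or 35-day spacing (28, 35, 28, 28, 35, 28).
The pattern: 2nd Sunday of the month.
2nd Sunday of October 2029: October 14, 2029.
2nd Sunday of November 2029: November 11, 2029.
December 2029 — 2nd Sunday is December 9, 2029.
2nd Sunday of January 2030: January 13, 2030.
February 2030 — 2nd Sunday is February 10, 2030.
March 2030 — 2nd Sunday is March 10, 2030.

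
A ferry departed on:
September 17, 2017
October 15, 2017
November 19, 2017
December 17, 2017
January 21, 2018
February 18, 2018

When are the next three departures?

March 18, 2018; April 15, 2018; May 20, 2018

All dates are Sundays, 28, 35, 28, 35, 28 days apart.
Specifically, the 3rd Sunday of each month.
March 2018 — 3rd Sunday is March 18, 2018.
3rd Sunday of April 2018: April 15, 2018.
3rd Sunday of May 2018: May 20, 2018.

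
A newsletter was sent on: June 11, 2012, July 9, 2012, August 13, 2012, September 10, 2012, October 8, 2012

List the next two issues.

November 12, 2012; December 10, 2012

Gaps: 28, 35, 28, 28 days — a mix of 28 and 35. Every date is a Monday.
Each is the 2nd Monday of its month.
2nd Monday of November 2012: November 12, 2012.
December 2012 — 2nd Monday is December 10, 2012.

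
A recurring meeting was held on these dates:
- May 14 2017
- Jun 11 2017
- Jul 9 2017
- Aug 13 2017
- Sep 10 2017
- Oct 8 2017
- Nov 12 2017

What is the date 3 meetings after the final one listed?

All dates are Sundays, 28, 28, 35, 28, 28, 35 days apart.
Specifically, the 2nd Sunday of each month.
2nd Sunday of December 2017: Dec 10 2017.
2nd Sunday of January 2018: Jan 14 2018.
February 2018 — 2nd Sunday is Feb 11 2018.

Feb 11 2018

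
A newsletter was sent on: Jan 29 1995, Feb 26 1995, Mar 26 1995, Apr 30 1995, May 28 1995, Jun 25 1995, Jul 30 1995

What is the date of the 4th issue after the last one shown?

Nov 26 1995

All Sundays; the gaps (28, 28, 35, 28, 28, 35) vary with month length.
This is the last Sunday of each month.
August 1995 ends with Sunday Aug 27 1995.
Last Sunday of September 1995: Sep 24 1995.
October 1995 ends with Sunday Oct 29 1995.
November 1995 ends with Sunday Nov 26 1995.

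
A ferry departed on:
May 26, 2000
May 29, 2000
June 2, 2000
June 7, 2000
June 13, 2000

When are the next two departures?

June 20, 2000; June 28, 2000

Intervals are 3, 4, 5, 6 days — an arithmetic progression with common difference 1.
Next gap: 7 days. June 13, 2000 + 7 days = June 20, 2000.
Next gap: 8 days. June 20, 2000 + 8 days = June 28, 2000.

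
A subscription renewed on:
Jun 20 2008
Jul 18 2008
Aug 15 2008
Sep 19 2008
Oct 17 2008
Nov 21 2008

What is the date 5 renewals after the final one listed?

Gaps: 28, 28, 35, 28, 35 days — a mix of 28 and 35. Every date is a Friday.
Each is the 3rd Friday of its month.
December 2008 — 3rd Friday is Dec 19 2008.
January 2009 — 3rd Friday is Jan 16 2009.
3rd Friday of February 2009: Feb 20 2009.
3rd Friday of March 2009: Mar 20 2009.
3rd Friday of April 2009: Apr 17 2009.

Apr 17 2009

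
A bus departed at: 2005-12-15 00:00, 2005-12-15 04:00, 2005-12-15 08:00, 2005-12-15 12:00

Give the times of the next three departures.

2005-12-15 16:00, 2005-12-15 20:00, 2005-12-16 00:00

Gaps: 4, 4, 4 hours — each event is 4 hours after the previous one.
2005-12-15 12:00 + 4 h = 2005-12-15 16:00.
2005-12-15 16:00 + 4 h = 2005-12-15 20:00.
2005-12-15 20:00 + 4 h = 2005-12-16 00:00.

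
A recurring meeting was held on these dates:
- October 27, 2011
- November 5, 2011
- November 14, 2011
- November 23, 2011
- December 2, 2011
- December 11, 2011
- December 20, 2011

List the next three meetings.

Every event comes 9 days after the last (9, 9, 9, 9, 9, 9).
December 20, 2011 + 9 days = December 29, 2011.
December 29, 2011 + 9 days = January 7, 2012.
January 7, 2012 + 9 days = January 16, 2012.

December 29, 2011; January 7, 2012; January 16, 2012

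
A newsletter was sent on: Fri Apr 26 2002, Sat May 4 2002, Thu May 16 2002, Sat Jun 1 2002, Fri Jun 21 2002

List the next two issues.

The spacing grows by 4 each time: 8, 12, 16, 20 days.
Next gap: 24 days. Fri Jun 21 2002 + 24 days = Mon Jul 15 2002.
Next gap: 28 days. Mon Jul 15 2002 + 28 days = Mon Aug 12 2002.

Mon Jul 15 2002, Mon Aug 12 2002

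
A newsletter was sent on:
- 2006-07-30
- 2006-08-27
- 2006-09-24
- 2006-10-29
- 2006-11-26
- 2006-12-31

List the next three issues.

These are Sundays with 28, 28, 35, 28, 35-day gaps.
Each is the final Sunday of its month — 2006-07-30 is past the 28th, so '4th Sunday' doesn't fit.
Last Sunday of January 2007: 2007-01-28.
February 2007 ends with Sunday 2007-02-25.
Last Sunday of March 2007: 2007-03-25.

2007-01-28, 2007-02-25, 2007-03-25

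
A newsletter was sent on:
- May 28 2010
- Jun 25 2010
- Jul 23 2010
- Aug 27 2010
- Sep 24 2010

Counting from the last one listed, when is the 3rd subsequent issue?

Dec 24 2010

Gaps: 28, 28, 35, 28 days — a mix of 28 and 35. Every date is a Friday.
Each is the 4th Friday of its month.
4th Friday of October 2010: Oct 22 2010.
4th Friday of November 2010: Nov 26 2010.
December 2010 — 4th Friday is Dec 24 2010.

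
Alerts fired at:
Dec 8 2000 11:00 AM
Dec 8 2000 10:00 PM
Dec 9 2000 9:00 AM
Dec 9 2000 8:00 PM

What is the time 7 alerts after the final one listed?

Spacing: 11, 11, 11 h — constant 11 h.
Dec 9 2000 8:00 PM + 11 h = Dec 10 2000 7:00 AM.
Dec 10 2000 7:00 AM + 11 h = Dec 10 2000 6:00 PM.
Dec 10 2000 6:00 PM + 11 h = Dec 11 2000 5:00 AM.
Dec 11 2000 5:00 AM + 11 h = Dec 11 2000 4:00 PM.
Dec 11 2000 4:00 PM + 11 h = Dec 12 2000 3:00 AM.
Dec 12 2000 3:00 AM + 11 h = Dec 12 2000 2:00 PM.
Dec 12 2000 2:00 PM + 11 h = Dec 13 2000 1:00 AM.

Dec 13 2000 1:00 AM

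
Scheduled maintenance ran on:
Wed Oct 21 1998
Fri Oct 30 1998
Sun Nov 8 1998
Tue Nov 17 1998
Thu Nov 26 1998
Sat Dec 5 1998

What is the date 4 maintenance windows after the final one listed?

Gaps between consecutive events: 9, 9, 9, 9, 9 days — a constant 9-day interval.
Sat Dec 5 1998 + 9 days = Mon Dec 14 1998.
Mon Dec 14 1998 + 9 days = Wed Dec 23 1998.
Wed Dec 23 1998 + 9 days = Fri Jan 1 1999.
Fri Jan 1 1999 + 9 days = Sun Jan 10 1999.

Sun Jan 10 1999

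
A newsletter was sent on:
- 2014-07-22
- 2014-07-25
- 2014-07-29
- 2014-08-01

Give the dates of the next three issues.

2014-08-05, 2014-08-08, 2014-08-12

Every event lands on a Tuesday or Friday (gaps cycle 3, 4, 3).
So the schedule is: every Tuesday and Friday.
The following Tuesday is 2014-08-05.
Next Friday: 2014-08-08.
The following Tuesday is 2014-08-12.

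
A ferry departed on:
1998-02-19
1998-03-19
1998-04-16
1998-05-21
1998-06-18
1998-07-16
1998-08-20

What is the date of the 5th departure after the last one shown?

1999-01-21

Gaps: 28, 28, 35, 28, 28, 35 days — a mix of 28 and 35. Every date is a Thursday.
Each is the 3rd Thursday of its month.
3rd Thursday of September 1998: 1998-09-17.
3rd Thursday of October 1998: 1998-10-15.
November 1998 — 3rd Thursday is 1998-11-19.
3rd Thursday of December 1998: 1998-12-17.
January 1999 — 3rd Thursday is 1999-01-21.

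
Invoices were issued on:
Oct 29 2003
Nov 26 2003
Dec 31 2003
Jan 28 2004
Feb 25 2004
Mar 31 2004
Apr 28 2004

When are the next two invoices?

All Wednesdays; the gaps (28, 35, 28, 28, 35, 28) vary with month length.
This is the last Wednesday of each month.
May 2004 ends with Wednesday May 26 2004.
June 2004 ends with Wednesday Jun 30 2004.

May 26 2004, Jun 30 2004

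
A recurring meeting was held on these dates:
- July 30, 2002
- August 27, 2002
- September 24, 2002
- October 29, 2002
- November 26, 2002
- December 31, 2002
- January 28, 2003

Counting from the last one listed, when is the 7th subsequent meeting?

These are Tuesdays with 28, 28, 35, 28, 35, 28-day gaps.
Each is the final Tuesday of its month — July 30, 2002 is past the 28th, so '4th Tuesday' doesn't fit.
Last Tuesday of February 2003: February 25, 2003.
March 2003 ends with Tuesday March 25, 2003.
Last Tuesday of April 2003: April 29, 2003.
May 2003 ends with Tuesday May 27, 2003.
Last Tuesday of June 2003: June 24, 2003.
Last Tuesday of July 2003: July 29, 2003.
Last Tuesday of August 2003: August 26, 2003.

August 26, 2003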